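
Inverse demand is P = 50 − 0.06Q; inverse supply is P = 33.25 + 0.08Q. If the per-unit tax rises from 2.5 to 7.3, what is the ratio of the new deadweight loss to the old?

8.5264

Competitive equilibrium: 50 − 0.06Q = 33.25 + 0.08Q → Q* = 119.6429, P* = 42.8214.
For a per-unit tax t: ΔQ = t/0.14, so DWL = ½·t·(t/0.14) = t²/0.28.
At t = 2.5: DWL = 22.321. At t = 7.3: DWL = 190.321.
Ratio = (7.3/2.5)² = 8.5264.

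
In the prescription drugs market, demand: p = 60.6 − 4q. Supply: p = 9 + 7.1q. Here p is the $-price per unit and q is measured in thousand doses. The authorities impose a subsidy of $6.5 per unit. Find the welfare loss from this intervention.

$1.90 thousand

Competitive equilibrium: 60.6 − 4q = 9 + 7.1q → q* = 4.6486, p* = 42.0054.
The subsidy lowers effective supply by 6.5: p = 2.5 + 7.1q.
New quantity: 60.6 − 4q = 2.5 + 7.1q → q' = 5.2342.
Overproduction Δq = 5.2342 − 4.6486 = 0.5856; wedge = subsidy = 6.5.
Deadweight loss = ½ × 0.5856 × 6.5 = $1.90 thousand.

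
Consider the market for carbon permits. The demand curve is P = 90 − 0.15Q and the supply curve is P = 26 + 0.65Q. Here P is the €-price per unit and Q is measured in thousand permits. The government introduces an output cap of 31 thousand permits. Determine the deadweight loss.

Competitive equilibrium: 90 − 0.15Q = 26 + 0.65Q → Q* = 80, P* = 78.
At Q = 31: demand price = 90 − 0.15·31 = 85.35; supply price = 26 + 0.65·31 = 46.15.
ΔQ = 80 − 31 = 49; wedge = 85.35 − 46.15 = 39.2.
Deadweight loss = ½ × 49 × 39.2 = €960.40 thousand.

€960.40 thousand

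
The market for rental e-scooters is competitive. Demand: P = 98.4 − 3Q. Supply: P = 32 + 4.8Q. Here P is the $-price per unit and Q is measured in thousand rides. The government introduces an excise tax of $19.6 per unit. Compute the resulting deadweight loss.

Competitive equilibrium: 98.4 − 3Q = 32 + 4.8Q → Q* = 8.5128, P* = 72.8615.
With the tax, the buyer price exceeds the seller price by 19.6: (98.4 − 3Q) − (32 + 4.8Q) = 19.6 → Q' = 6.
ΔQ = 8.5128 − 6 = 2.5128; the wedge equals the tax, 19.6.
Deadweight loss = ½ × 2.5128 × 19.6 = $24.63 thousand.

$24.63 thousand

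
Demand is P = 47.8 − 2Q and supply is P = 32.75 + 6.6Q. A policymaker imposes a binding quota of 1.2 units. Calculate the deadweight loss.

1.30

Competitive equilibrium: 47.8 − 2Q = 32.75 + 6.6Q → Q* = 1.75, P* = 44.3.
At Q = 1.2: demand price = 47.8 − 2·1.2 = 45.4; supply price = 32.75 + 6.6·1.2 = 40.67.
ΔQ = 1.75 − 1.2 = 0.55; wedge = 45.4 − 40.67 = 4.73.
DWL = ½ × 0.55 × 4.73 = 1.30.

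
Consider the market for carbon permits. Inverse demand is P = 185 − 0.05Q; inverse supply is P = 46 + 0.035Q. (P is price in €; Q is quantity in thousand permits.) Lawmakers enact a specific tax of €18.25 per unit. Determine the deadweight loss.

€1959.19 thousand

Competitive equilibrium: 185 − 0.05Q = 46 + 0.035Q → Q* = 1635.2941, P* = 103.2353.
With the tax, the buyer price exceeds the seller price by 18.25: (185 − 0.05Q) − (46 + 0.035Q) = 18.25 → Q' = 1420.5882.
ΔQ = 1635.2941 − 1420.5882 = 214.7059; the wedge equals the tax, 18.25.
Deadweight loss = ½ × 214.7059 × 18.25 = €1959.19 thousand.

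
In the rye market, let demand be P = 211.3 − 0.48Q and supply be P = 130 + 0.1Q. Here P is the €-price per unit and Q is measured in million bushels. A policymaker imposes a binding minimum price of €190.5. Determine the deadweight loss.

Competitive equilibrium: 211.3 − 0.48Q = 130 + 0.1Q → Q* = 140.17241, P* = 144.01724.
At the floor P = 190.5, quantity demanded = (211.3 − 190.5)/0.48 = 43.33333.
Sellers' marginal cost at Q' = 43.33333: 130 + 0.1·43.33333 = 134.33333.
ΔQ = 140.17241 − 43.33333 = 96.83908; wedge = 190.5 − 134.33333 = 56.16667.
Deadweight loss = ½ × 96.83908 × 56.16667 = €2719.56 million.

€2719.56 million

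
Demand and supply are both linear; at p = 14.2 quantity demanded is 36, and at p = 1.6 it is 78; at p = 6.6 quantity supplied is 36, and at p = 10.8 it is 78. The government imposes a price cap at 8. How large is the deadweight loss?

Demand slope = (1.6 − 14.2)/(78 − 36) = −0.3, so p = 25 − 0.3q.
Supply slope = (10.8 − 6.6)/(78 − 36) = 0.1, so p = 3 + 0.1q.
Competitive equilibrium: 25 − 0.3q = 3 + 0.1q → q* = 55, p* = 8.5.
At the ceiling p = 8, quantity supplied = (8 − 3)/0.1 = 50.
Willingness to pay at q' = 50: 25 − 0.3·50 = 10.
Δq = 55 − 50 = 5; wedge = 10 − 8 = 2.
Welfare loss = ½ × 5 × 2 = 5.

5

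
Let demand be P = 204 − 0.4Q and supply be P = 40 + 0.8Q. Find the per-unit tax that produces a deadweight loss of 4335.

Competitive equilibrium: 204 − 0.4Q = 40 + 0.8Q → Q* = 136.6667, P* = 149.3333.
A tax t gives ΔQ = t/1.2 and wedge t, so DWL = t²/2.4.
t²/2.4 = 4335 → t² = 10404 → t = 102.

102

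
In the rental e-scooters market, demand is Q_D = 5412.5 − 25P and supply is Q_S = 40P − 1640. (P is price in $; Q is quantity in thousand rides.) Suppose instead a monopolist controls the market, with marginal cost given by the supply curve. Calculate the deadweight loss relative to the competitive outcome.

$34383.67 thousand

In inverse form: demand P = 216.5 − 0.04Q, supply P = 41 + 0.025Q.
Competitive equilibrium: 216.5 − 0.04Q = 41 + 0.025Q → Q* = 2700, P* = 108.5.
Marginal revenue: MR = 216.5 − 0.08Q. Set MR = MC: 216.5 − 0.08Q = 41 + 0.025Q → Q_m = 1671.428571.
Price P_m = 216.5 − 0.04·1671.428571 = 149.642857; MC(Q_m) = 41 + 0.025·1671.428571 = 82.785714.
Competitive Q* = 2700, so ΔQ = 1028.571429; wedge = 149.642857 − 82.785714 = 66.857143.
Deadweight loss = ½ × 1028.571429 × 66.857143 = $34383.67 thousand.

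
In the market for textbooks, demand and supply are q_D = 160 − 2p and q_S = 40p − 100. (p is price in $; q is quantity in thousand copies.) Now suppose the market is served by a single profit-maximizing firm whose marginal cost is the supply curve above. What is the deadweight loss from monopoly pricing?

$1361.15 thousand

In inverse form: demand p = 80 − 0.5q, supply p = 2.5 + 0.025q.
Competitive equilibrium: 80 − 0.5q = 2.5 + 0.025q → q* = 147.619, p* = 6.1905.
Marginal revenue: MR = 80 − q. Set MR = MC: 80 − q = 2.5 + 0.025q → q_m = 75.6098.
Price p_m = 80 − 0.5·75.6098 = 42.1951; MC(q_m) = 2.5 + 0.025·75.6098 = 4.3902.
Competitive q* = 147.619, so Δq = 72.0092; wedge = 42.1951 − 4.3902 = 37.8049.
DWL = ½ × 72.0092 × 37.8049 = $1361.15 thousand.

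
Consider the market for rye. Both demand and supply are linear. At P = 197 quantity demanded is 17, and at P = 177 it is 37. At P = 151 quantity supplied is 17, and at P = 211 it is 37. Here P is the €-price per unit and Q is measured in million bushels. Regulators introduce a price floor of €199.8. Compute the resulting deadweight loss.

€408.98 million

Demand slope = (177 − 197)/(37 − 17) = −1, so P = 214 − Q.
Supply slope = (211 − 151)/(37 − 17) = 3, so P = 100 + 3Q.
Competitive equilibrium: 214 − Q = 100 + 3Q → Q* = 28.5, P* = 185.5.
At the floor P = 199.8, quantity demanded = (214 − 199.8)/1 = 14.2.
Sellers' marginal cost at Q' = 14.2: 100 + 3·14.2 = 142.6.
ΔQ = 28.5 − 14.2 = 14.3; wedge = 199.8 − 142.6 = 57.2.
The triangle = ½ × 14.3 × 57.2 = €408.98 million.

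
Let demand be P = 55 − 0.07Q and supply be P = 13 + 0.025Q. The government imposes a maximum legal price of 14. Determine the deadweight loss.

7680.21

Competitive equilibrium: 55 − 0.07Q = 13 + 0.025Q → Q* = 442.1053, P* = 24.0526.
At the ceiling P = 14, quantity supplied = (14 − 13)/0.025 = 40.
Willingness to pay at Q' = 40: 55 − 0.07·40 = 52.2.
ΔQ = 442.1053 − 40 = 402.1053; wedge = 52.2 − 14 = 38.2.
Welfare loss = ½ × 402.1053 × 38.2 = 7680.21.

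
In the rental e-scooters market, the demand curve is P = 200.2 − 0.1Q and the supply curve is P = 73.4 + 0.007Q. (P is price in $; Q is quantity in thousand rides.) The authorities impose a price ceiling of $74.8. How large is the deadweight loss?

$51911.96 thousand

Competitive equilibrium: 200.2 − 0.1Q = 73.4 + 0.007Q → Q* = 1185.0467, P* = 81.6953.
At the ceiling P = 74.8, quantity supplied = (74.8 − 73.4)/0.007 = 200.
Willingness to pay at Q' = 200: 200.2 − 0.1·200 = 180.2.
ΔQ = 1185.0467 − 200 = 985.0467; wedge = 180.2 − 74.8 = 105.4.
Welfare loss = ½ × 985.0467 × 105.4 = $51911.96 thousand.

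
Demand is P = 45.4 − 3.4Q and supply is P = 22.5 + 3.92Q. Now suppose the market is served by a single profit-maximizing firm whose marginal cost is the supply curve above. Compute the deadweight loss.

Competitive equilibrium: 45.4 − 3.4Q = 22.5 + 3.92Q → Q* = 3.1284, P* = 34.7634.
Marginal revenue: MR = 45.4 − 6.8Q. Set MR = MC: 45.4 − 6.8Q = 22.5 + 3.92Q → Q_m = 2.1362.
Price P_m = 45.4 − 3.4·2.1362 = 38.1369; MC(Q_m) = 22.5 + 3.92·2.1362 = 30.8739.
Competitive Q* = 3.1284, so ΔQ = 0.9922; wedge = 38.1369 − 30.8739 = 7.263.
DWL = ½ × 0.9922 × 7.263 = 3.60.

3.60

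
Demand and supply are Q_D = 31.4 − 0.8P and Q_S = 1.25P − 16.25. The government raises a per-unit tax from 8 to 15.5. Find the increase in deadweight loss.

In inverse form: demand P = 39.25 − 1.25Q, supply P = 13 + 0.8Q.
Competitive equilibrium: 39.25 − 1.25Q = 13 + 0.8Q → Q* = 12.8049, P* = 23.2439.
For a per-unit tax t: ΔQ = t/2.05, so DWL = ½·t·(t/2.05) = t²/4.1.
At t = 8: DWL = 15.61. At t = 15.5: DWL = 58.598.
Increase = 58.598 − 15.61 = 42.99.

42.99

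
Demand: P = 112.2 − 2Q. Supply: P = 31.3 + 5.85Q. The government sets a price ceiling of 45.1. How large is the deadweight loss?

247.87

Competitive equilibrium: 112.2 − 2Q = 31.3 + 5.85Q → Q* = 10.3057, P* = 91.5885.
At the ceiling P = 45.1, quantity supplied = (45.1 − 31.3)/5.85 = 2.359.
Willingness to pay at Q' = 2.359: 112.2 − 2·2.359 = 107.482.
ΔQ = 10.3057 − 2.359 = 7.9467; wedge = 107.482 − 45.1 = 62.382.
The triangle = ½ × 7.9467 × 62.382 = 247.87.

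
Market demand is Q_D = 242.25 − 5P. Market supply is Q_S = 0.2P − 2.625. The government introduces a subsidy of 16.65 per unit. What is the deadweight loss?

26.66

In inverse form: demand P = 48.45 − 0.2Q, supply P = 13.125 + 5Q.
Competitive equilibrium: 48.45 − 0.2Q = 13.125 + 5Q → Q* = 6.7933, P* = 47.0913.
The subsidy lowers effective supply by 16.65: P = 5Q − 3.525.
New quantity: 48.45 − 0.2Q = 5Q − 3.525 → Q' = 9.9952.
Overproduction ΔQ = 9.9952 − 6.7933 = 3.2019; wedge = subsidy = 16.65.
The triangle = ½ × 3.2019 × 16.65 = 26.66.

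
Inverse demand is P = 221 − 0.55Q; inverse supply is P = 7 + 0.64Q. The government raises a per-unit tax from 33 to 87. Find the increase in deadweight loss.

Competitive equilibrium: 221 − 0.55Q = 7 + 0.64Q → Q* = 179.8319, P* = 122.0924.
For a per-unit tax t: ΔQ = t/1.19, so DWL = ½·t·(t/1.19) = t²/2.38.
At t = 33: DWL = 457.563. At t = 87: DWL = 3180.252.
Increase = 3180.252 − 457.563 = 2722.69.

2722.69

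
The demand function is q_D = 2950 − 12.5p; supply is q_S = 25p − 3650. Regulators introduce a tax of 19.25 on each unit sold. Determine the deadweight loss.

1544.01

In inverse form: demand p = 236 − 0.08q, supply p = 146 + 0.04q.
Competitive equilibrium: 236 − 0.08q = 146 + 0.04q → q* = 750, p* = 176.
With the tax, the buyer price exceeds the seller price by 19.25: (236 − 0.08q) − (146 + 0.04q) = 19.25 → q' = 589.5833.
Δq = 750 − 589.5833 = 160.4167; the wedge equals the tax, 19.25.
DWL = ½ × 160.4167 × 19.25 = 1544.01.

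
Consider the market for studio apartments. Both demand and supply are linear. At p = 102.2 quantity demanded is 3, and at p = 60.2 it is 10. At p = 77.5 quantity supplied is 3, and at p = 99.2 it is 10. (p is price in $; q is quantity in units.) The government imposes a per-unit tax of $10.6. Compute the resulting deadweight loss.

Demand slope = (60.2 − 102.2)/(10 − 3) = −6, so p = 120.2 − 6q.
Supply slope = (99.2 − 77.5)/(10 − 3) = 3.1, so p = 68.2 + 3.1q.
Competitive equilibrium: 120.2 − 6q = 68.2 + 3.1q → q* = 5.7143, p* = 85.9143.
With the tax, the buyer price exceeds the seller price by 10.6: (120.2 − 6q) − (68.2 + 3.1q) = 10.6 → q' = 4.5495.
Δq = 5.7143 − 4.5495 = 1.1648; the wedge equals the tax, 10.6.
The triangle = ½ × 1.1648 × 10.6 = $6.17.

$6.17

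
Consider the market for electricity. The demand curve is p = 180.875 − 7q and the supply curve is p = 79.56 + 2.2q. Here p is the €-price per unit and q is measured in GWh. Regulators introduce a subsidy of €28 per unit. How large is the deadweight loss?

Competitive equilibrium: 180.875 − 7q = 79.56 + 2.2q → q* = 11.0125, p* = 103.7875.
The subsidy lowers effective supply by 28: p = 51.56 + 2.2q.
New quantity: 180.875 − 7q = 51.56 + 2.2q → q' = 14.056.
Overproduction Δq = 14.056 − 11.0125 = 3.0435; wedge = subsidy = 28.
Deadweight loss = ½ × 3.0435 × 28 = €42.61.

€42.61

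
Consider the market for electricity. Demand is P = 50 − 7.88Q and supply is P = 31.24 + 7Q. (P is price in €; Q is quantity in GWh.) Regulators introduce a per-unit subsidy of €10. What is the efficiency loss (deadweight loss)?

€3.36

Competitive equilibrium: 50 − 7.88Q = 31.24 + 7Q → Q* = 1.2608, P* = 40.0653.
The subsidy lowers effective supply by 10: P = 21.24 + 7Q.
New quantity: 50 − 7.88Q = 21.24 + 7Q → Q' = 1.9328.
Overproduction ΔQ = 1.9328 − 1.2608 = 0.672; wedge = subsidy = 10.
DWL = ½ × 0.672 × 10 = €3.36.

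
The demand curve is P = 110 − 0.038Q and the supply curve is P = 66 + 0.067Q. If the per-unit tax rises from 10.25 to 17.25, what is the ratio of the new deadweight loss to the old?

2.832

Competitive equilibrium: 110 − 0.038Q = 66 + 0.067Q → Q* = 419.0476, P* = 94.0762.
For a per-unit tax t: ΔQ = t/0.105, so DWL = ½·t·(t/0.105) = t²/0.21.
At t = 10.25: DWL = 500.298. At t = 17.25: DWL = 1416.964.
Ratio = (17.25/10.25)² = 2.832.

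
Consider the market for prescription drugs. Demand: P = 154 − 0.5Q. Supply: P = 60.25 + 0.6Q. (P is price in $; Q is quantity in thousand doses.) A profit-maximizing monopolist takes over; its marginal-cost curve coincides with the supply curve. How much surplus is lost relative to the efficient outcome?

Competitive equilibrium: 154 − 0.5Q = 60.25 + 0.6Q → Q* = 85.2273, P* = 111.3864.
Marginal revenue: MR = 154 − Q. Set MR = MC: 154 − Q = 60.25 + 0.6Q → Q_m = 58.5938.
Price P_m = 154 − 0.5·58.5938 = 124.7031; MC(Q_m) = 60.25 + 0.6·58.5938 = 95.4063.
Competitive Q* = 85.2273, so ΔQ = 26.6335; wedge = 124.7031 − 95.4063 = 29.2968.
DWL = ½ × 26.6335 × 29.2968 = $390.14 thousand.

$390.14 thousand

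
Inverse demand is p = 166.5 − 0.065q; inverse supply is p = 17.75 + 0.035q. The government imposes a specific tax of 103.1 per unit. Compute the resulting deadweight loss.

53148.05

Competitive equilibrium: 166.5 − 0.065q = 17.75 + 0.035q → q* = 1487.5, p* = 69.8125.
With the tax, the buyer price exceeds the seller price by 103.1: (166.5 − 0.065q) − (17.75 + 0.035q) = 103.1 → q' = 456.5.
Δq = 1487.5 − 456.5 = 1031; the wedge equals the tax, 103.1.
The triangle = ½ × 1031 × 103.1 = 53148.05.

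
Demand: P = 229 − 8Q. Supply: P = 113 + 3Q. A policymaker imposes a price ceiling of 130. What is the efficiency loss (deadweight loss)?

130.91

Competitive equilibrium: 229 − 8Q = 113 + 3Q → Q* = 10.5455, P* = 144.6364.
At the ceiling P = 130, quantity supplied = (130 − 113)/3 = 5.6667.
Willingness to pay at Q' = 5.6667: 229 − 8·5.6667 = 183.6664.
ΔQ = 10.5455 − 5.6667 = 4.8788; wedge = 183.6664 − 130 = 53.6664.
Deadweight loss = ½ × 4.8788 × 53.6664 = 130.91.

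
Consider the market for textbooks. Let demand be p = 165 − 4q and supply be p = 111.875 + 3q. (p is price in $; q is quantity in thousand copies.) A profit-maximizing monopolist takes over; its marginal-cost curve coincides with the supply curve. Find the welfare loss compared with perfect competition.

Competitive equilibrium: 165 − 4q = 111.875 + 3q → q* = 7.5893, p* = 134.6429.
Marginal revenue: MR = 165 − 8q. Set MR = MC: 165 − 8q = 111.875 + 3q → q_m = 4.8295.
Price p_m = 165 − 4·4.8295 = 145.682; MC(q_m) = 111.875 + 3·4.8295 = 126.3635.
Competitive q* = 7.5893, so Δq = 2.7598; wedge = 145.682 − 126.3635 = 19.3185.
Deadweight loss = ½ × 2.7598 × 19.3185 = $26.66 thousand.

$26.66 thousand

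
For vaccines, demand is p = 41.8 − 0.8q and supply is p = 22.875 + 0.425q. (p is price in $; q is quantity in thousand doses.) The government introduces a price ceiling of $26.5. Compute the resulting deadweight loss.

$29.33 thousand

Competitive equilibrium: 41.8 − 0.8q = 22.875 + 0.425q → q* = 15.449, p* = 29.4408.
At the ceiling p = 26.5, quantity supplied = (26.5 − 22.875)/0.425 = 8.5294.
Willingness to pay at q' = 8.5294: 41.8 − 0.8·8.5294 = 34.9765.
Δq = 15.449 − 8.5294 = 6.9196; wedge = 34.9765 − 26.5 = 8.4765.
The triangle = ½ × 6.9196 × 8.4765 = $29.33 thousand.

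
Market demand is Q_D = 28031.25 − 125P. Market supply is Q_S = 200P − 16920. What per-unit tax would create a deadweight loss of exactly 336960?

In inverse form: demand P = 224.25 − 0.008Q, supply P = 84.6 + 0.005Q.
Competitive equilibrium: 224.25 − 0.008Q = 84.6 + 0.005Q → Q* = 10742.3077, P* = 138.3115.
A tax t gives ΔQ = t/0.013 and wedge t, so DWL = t²/0.026.
t²/0.026 = 336960 → t² = 8760.96 → t = 93.6.

93.6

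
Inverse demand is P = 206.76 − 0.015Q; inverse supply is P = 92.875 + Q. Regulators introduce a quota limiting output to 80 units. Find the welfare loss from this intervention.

526.26

Competitive equilibrium: 206.76 − 0.015Q = 92.875 + Q → Q* = 112.202, P* = 205.077.
At Q = 80: demand price = 206.76 − 0.015·80 = 205.56; supply price = 92.875 + 1·80 = 172.875.
ΔQ = 112.202 − 80 = 32.202; wedge = 205.56 − 172.875 = 32.685.
DWL = ½ × 32.202 × 32.685 = 526.26.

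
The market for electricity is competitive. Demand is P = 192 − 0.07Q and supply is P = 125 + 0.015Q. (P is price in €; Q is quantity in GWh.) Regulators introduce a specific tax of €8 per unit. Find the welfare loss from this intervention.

€376.47

Competitive equilibrium: 192 − 0.07Q = 125 + 0.015Q → Q* = 788.2353, P* = 136.8235.
With the tax, the buyer price exceeds the seller price by 8: (192 − 0.07Q) − (125 + 0.015Q) = 8 → Q' = 694.1176.
ΔQ = 788.2353 − 694.1176 = 94.1177; the wedge equals the tax, 8.
Deadweight loss = ½ × 94.1177 × 8 = €376.47.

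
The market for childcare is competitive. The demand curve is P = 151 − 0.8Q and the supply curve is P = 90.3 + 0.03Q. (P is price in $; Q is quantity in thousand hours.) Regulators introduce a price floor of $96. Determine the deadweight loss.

Competitive equilibrium: 151 − 0.8Q = 90.3 + 0.03Q → Q* = 73.1325, P* = 92.494.
At the floor P = 96, quantity demanded = (151 − 96)/0.8 = 68.75.
Sellers' marginal cost at Q' = 68.75: 90.3 + 0.03·68.75 = 92.3625.
ΔQ = 73.1325 − 68.75 = 4.3825; wedge = 96 − 92.3625 = 3.6375.
Welfare loss = ½ × 4.3825 × 3.6375 = $7.97 thousand.

$7.97 thousand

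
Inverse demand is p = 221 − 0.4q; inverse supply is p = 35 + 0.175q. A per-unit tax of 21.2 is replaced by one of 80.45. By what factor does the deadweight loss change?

Competitive equilibrium: 221 − 0.4q = 35 + 0.175q → q* = 323.4783, p* = 91.6087.
For a per-unit tax t: Δq = t/0.575, so DWL = ½·t·(t/0.575) = t²/1.15.
At t = 21.2: DWL = 390.817. At t = 80.45: DWL = 5628.002.
Ratio = (80.45/21.2)² = 14.401.

14.401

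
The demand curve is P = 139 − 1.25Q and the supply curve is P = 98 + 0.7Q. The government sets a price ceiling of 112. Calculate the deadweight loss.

Competitive equilibrium: 139 − 1.25Q = 98 + 0.7Q → Q* = 21.0256, P* = 112.7179.
At the ceiling P = 112, quantity supplied = (112 − 98)/0.7 = 20.
Willingness to pay at Q' = 20: 139 − 1.25·20 = 114.
ΔQ = 21.0256 − 20 = 1.0256; wedge = 114 − 112 = 2.
DWL = ½ × 1.0256 × 2 = 1.03.

1.03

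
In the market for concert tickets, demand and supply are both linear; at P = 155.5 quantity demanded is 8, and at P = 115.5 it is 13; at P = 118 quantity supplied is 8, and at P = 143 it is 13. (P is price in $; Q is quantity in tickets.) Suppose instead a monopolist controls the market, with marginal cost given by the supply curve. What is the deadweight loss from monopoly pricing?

Demand slope = (115.5 − 155.5)/(13 − 8) = −8, so P = 219.5 − 8Q.
Supply slope = (143 − 118)/(13 − 8) = 5, so P = 78 + 5Q.
Competitive equilibrium: 219.5 − 8Q = 78 + 5Q → Q* = 10.8846, P* = 132.4231.
Marginal revenue: MR = 219.5 − 16Q. Set MR = MC: 219.5 − 16Q = 78 + 5Q → Q_m = 6.7381.
Price P_m = 219.5 − 8·6.7381 = 165.5952; MC(Q_m) = 78 + 5·6.7381 = 111.6905.
Competitive Q* = 10.8846, so ΔQ = 4.1465; wedge = 165.5952 − 111.6905 = 53.9047.
Welfare loss = ½ × 4.1465 × 53.9047 = $111.76.

$111.76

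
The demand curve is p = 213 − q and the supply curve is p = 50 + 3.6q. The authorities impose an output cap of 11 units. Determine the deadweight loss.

Competitive equilibrium: 213 − q = 50 + 3.6q → q* = 35.43478, p* = 177.56522.
At q = 11: demand price = 213 − 1·11 = 202; supply price = 50 + 3.6·11 = 89.6.
Δq = 35.43478 − 11 = 24.43478; wedge = 202 − 89.6 = 112.4.
Welfare loss = ½ × 24.43478 × 112.4 = 1373.23.

1373.23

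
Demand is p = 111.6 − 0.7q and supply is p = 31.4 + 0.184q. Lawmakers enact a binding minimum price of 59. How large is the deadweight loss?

Competitive equilibrium: 111.6 − 0.7q = 31.4 + 0.184q → q* = 90.724, p* = 48.0932.
At the floor p = 59, quantity demanded = (111.6 − 59)/0.7 = 75.1429.
Sellers' marginal cost at q' = 75.1429: 31.4 + 0.184·75.1429 = 45.2263.
Δq = 90.724 − 75.1429 = 15.5811; wedge = 59 − 45.2263 = 13.7737.
Welfare loss = ½ × 15.5811 × 13.7737 = 107.30.

107.30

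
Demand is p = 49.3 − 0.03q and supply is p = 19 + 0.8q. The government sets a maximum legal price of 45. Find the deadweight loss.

6.66

Competitive equilibrium: 49.3 − 0.03q = 19 + 0.8q → q* = 36.506, p* = 48.2048.
At the ceiling p = 45, quantity supplied = (45 − 19)/0.8 = 32.5.
Willingness to pay at q' = 32.5: 49.3 − 0.03·32.5 = 48.325.
Δq = 36.506 − 32.5 = 4.006; wedge = 48.325 − 45 = 3.325.
Welfare loss = ½ × 4.006 × 3.325 = 6.66.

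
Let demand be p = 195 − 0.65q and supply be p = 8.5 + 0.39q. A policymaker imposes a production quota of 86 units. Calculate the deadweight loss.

4529.16

Competitive equilibrium: 195 − 0.65q = 8.5 + 0.39q → q* = 179.32692, p* = 78.4375.
At q = 86: demand price = 195 − 0.65·86 = 139.1; supply price = 8.5 + 0.39·86 = 42.04.
Δq = 179.32692 − 86 = 93.32692; wedge = 139.1 − 42.04 = 97.06.
The triangle = ½ × 93.32692 × 97.06 = 4529.16.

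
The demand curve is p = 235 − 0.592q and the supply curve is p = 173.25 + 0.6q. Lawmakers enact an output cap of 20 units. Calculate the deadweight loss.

602.84

Competitive equilibrium: 235 − 0.592q = 173.25 + 0.6q → q* = 51.8037, p* = 204.3322.
At q = 20: demand price = 235 − 0.592·20 = 223.16; supply price = 173.25 + 0.6·20 = 185.25.
Δq = 51.8037 − 20 = 31.8037; wedge = 223.16 − 185.25 = 37.91.
Deadweight loss = ½ × 31.8037 × 37.91 = 602.84.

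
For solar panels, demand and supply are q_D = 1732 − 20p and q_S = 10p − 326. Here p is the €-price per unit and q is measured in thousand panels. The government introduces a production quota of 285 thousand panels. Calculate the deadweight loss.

€421.875 thousand

In inverse form: demand p = 86.6 − 0.05q, supply p = 32.6 + 0.1q.
Competitive equilibrium: 86.6 − 0.05q = 32.6 + 0.1q → q* = 360, p* = 68.6.
At q = 285: demand price = 86.6 − 0.05·285 = 72.35; supply price = 32.6 + 0.1·285 = 61.1.
Δq = 360 − 285 = 75; wedge = 72.35 − 61.1 = 11.25.
Deadweight loss = ½ × 75 × 11.25 = €421.875 thousand.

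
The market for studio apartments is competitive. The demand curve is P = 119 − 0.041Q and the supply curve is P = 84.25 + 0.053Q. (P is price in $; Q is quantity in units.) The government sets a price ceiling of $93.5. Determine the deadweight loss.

Competitive equilibrium: 119 − 0.041Q = 84.25 + 0.053Q → Q* = 369.6809, P* = 103.8431.
At the ceiling P = 93.5, quantity supplied = (93.5 − 84.25)/0.053 = 174.5283.
Willingness to pay at Q' = 174.5283: 119 − 0.041·174.5283 = 111.8443.
ΔQ = 369.6809 − 174.5283 = 195.1526; wedge = 111.8443 − 93.5 = 18.3443.
The triangle = ½ × 195.1526 × 18.3443 = $1789.97.

$1789.97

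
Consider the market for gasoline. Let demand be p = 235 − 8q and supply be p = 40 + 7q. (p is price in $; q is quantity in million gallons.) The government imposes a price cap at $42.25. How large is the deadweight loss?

$1205.60 million

Competitive equilibrium: 235 − 8q = 40 + 7q → q* = 13, p* = 131.
At the ceiling p = 42.25, quantity supplied = (42.25 − 40)/7 = 0.3214.
Willingness to pay at q' = 0.3214: 235 − 8·0.3214 = 232.4288.
Δq = 13 − 0.3214 = 12.6786; wedge = 232.4288 − 42.25 = 190.1788.
Deadweight loss = ½ × 12.6786 × 190.1788 = $1205.60 million.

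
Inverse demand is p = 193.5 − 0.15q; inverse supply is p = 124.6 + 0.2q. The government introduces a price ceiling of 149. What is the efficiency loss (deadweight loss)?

Competitive equilibrium: 193.5 − 0.15q = 124.6 + 0.2q → q* = 196.8571, p* = 163.9714.
At the ceiling p = 149, quantity supplied = (149 − 124.6)/0.2 = 122.
Willingness to pay at q' = 122: 193.5 − 0.15·122 = 175.2.
Δq = 196.8571 − 122 = 74.8571; wedge = 175.2 − 149 = 26.2.
The triangle = ½ × 74.8571 × 26.2 = 980.63.

980.63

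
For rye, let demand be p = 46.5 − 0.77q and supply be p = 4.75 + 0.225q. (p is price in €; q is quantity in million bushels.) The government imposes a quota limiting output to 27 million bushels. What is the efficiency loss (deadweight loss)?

Competitive equilibrium: 46.5 − 0.77q = 4.75 + 0.225q → q* = 41.9598, p* = 14.191.
At q = 27: demand price = 46.5 − 0.77·27 = 25.71; supply price = 4.75 + 0.225·27 = 10.825.
Δq = 41.9598 − 27 = 14.9598; wedge = 25.71 − 10.825 = 14.885.
DWL = ½ × 14.9598 × 14.885 = €111.34 million.

€111.34 million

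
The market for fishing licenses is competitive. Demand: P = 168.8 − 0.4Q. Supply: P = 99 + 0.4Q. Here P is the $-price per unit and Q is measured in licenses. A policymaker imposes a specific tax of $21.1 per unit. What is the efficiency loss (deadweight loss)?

$278.26

Competitive equilibrium: 168.8 − 0.4Q = 99 + 0.4Q → Q* = 87.25, P* = 133.9.
With the tax, the buyer price exceeds the seller price by 21.1: (168.8 − 0.4Q) − (99 + 0.4Q) = 21.1 → Q' = 60.875.
ΔQ = 87.25 − 60.875 = 26.375; the wedge equals the tax, 21.1.
DWL = ½ × 26.375 × 21.1 = $278.26.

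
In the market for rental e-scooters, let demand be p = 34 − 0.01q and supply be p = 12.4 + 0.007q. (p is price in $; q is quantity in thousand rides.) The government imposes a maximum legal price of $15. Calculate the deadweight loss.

Competitive equilibrium: 34 − 0.01q = 12.4 + 0.007q → q* = 1270.58824, p* = 21.29412.
At the ceiling p = 15, quantity supplied = (15 − 12.4)/0.007 = 371.42857.
Willingness to pay at q' = 371.42857: 34 − 0.01·371.42857 = 30.28571.
Δq = 1270.58824 − 371.42857 = 899.15967; wedge = 30.28571 − 15 = 15.28571.
Welfare loss = ½ × 899.15967 × 15.28571 = $6872.15 thousand.

$6872.15 thousand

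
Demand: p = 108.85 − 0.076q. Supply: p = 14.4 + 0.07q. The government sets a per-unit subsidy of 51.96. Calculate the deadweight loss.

Competitive equilibrium: 108.85 − 0.076q = 14.4 + 0.07q → q* = 646.9178, p* = 59.6842.
The subsidy lowers effective supply by 51.96: p = 0.07q − 37.56.
New quantity: 108.85 − 0.076q = 0.07q − 37.56 → q' = 1002.8082.
Overproduction Δq = 1002.8082 − 646.9178 = 355.8904; wedge = subsidy = 51.96.
Deadweight loss = ½ × 355.8904 × 51.96 = 9246.03.

9246.03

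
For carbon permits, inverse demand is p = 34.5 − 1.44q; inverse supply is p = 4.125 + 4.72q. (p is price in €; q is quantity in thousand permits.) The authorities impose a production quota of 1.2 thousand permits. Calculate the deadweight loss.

Competitive equilibrium: 34.5 − 1.44q = 4.125 + 4.72q → q* = 4.931, p* = 27.3994.
At q = 1.2: demand price = 34.5 − 1.44·1.2 = 32.772; supply price = 4.125 + 4.72·1.2 = 9.789.
Δq = 4.931 − 1.2 = 3.731; wedge = 32.772 − 9.789 = 22.983.
DWL = ½ × 3.731 × 22.983 = €42.87 thousand.

€42.87 thousand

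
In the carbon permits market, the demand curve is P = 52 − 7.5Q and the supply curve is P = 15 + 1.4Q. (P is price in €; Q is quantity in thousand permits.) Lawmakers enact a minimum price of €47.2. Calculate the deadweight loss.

Competitive equilibrium: 52 − 7.5Q = 15 + 1.4Q → Q* = 4.1573, P* = 20.8202.
At the floor P = 47.2, quantity demanded = (52 − 47.2)/7.5 = 0.64.
Sellers' marginal cost at Q' = 0.64: 15 + 1.4·0.64 = 15.896.
ΔQ = 4.1573 − 0.64 = 3.5173; wedge = 47.2 − 15.896 = 31.304.
Welfare loss = ½ × 3.5173 × 31.304 = €55.05 thousand.

€55.05 thousand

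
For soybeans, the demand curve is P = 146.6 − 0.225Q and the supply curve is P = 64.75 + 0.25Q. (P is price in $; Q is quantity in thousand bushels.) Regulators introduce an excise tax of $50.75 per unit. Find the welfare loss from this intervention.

Competitive equilibrium: 146.6 − 0.225Q = 64.75 + 0.25Q → Q* = 172.3158, P* = 107.8289.
With the tax, the buyer price exceeds the seller price by 50.75: (146.6 − 0.225Q) − (64.75 + 0.25Q) = 50.75 → Q' = 65.4737.
ΔQ = 172.3158 − 65.4737 = 106.8421; the wedge equals the tax, 50.75.
Welfare loss = ½ × 106.8421 × 50.75 = $2711.12 thousand.

$2711.12 thousand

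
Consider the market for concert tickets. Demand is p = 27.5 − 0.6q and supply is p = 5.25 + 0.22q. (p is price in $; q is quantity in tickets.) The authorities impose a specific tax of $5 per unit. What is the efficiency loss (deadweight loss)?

$15.24

Competitive equilibrium: 27.5 − 0.6q = 5.25 + 0.22q → q* = 27.1341, p* = 11.2195.
With the tax, the buyer price exceeds the seller price by 5: (27.5 − 0.6q) − (5.25 + 0.22q) = 5 → q' = 21.0366.
Δq = 27.1341 − 21.0366 = 6.0975; the wedge equals the tax, 5.
Deadweight loss = ½ × 6.0975 × 5 = $15.24.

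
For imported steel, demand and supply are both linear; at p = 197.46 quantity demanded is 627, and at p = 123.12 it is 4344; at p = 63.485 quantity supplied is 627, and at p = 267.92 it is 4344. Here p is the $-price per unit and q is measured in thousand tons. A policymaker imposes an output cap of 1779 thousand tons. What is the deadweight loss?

Demand slope = (123.12 − 197.46)/(4344 − 627) = −0.02, so p = 210 − 0.02q.
Supply slope = (267.92 − 63.485)/(4344 − 627) = 0.055, so p = 29 + 0.055q.
Competitive equilibrium: 210 − 0.02q = 29 + 0.055q → q* = 2413.3333, p* = 161.7333.
At q = 1779: demand price = 210 − 0.02·1779 = 174.42; supply price = 29 + 0.055·1779 = 126.845.
Δq = 2413.3333 − 1779 = 634.3333; wedge = 174.42 − 126.845 = 47.575.
Deadweight loss = ½ × 634.3333 × 47.575 = $15089.20 thousand.

$15089.20 thousand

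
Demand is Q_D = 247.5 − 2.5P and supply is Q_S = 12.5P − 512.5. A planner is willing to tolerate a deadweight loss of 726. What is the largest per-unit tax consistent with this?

In inverse form: demand P = 99 − 0.4Q, supply P = 41 + 0.08Q.
Competitive equilibrium: 99 − 0.4Q = 41 + 0.08Q → Q* = 120.8333, P* = 50.6667.
A tax t gives ΔQ = t/0.48 and wedge t, so DWL = t²/0.96.
t²/0.96 = 726 → t² = 696.96 → t = 26.4.

26.4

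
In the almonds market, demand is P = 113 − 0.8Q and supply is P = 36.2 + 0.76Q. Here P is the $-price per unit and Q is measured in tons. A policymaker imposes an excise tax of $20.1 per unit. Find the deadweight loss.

Competitive equilibrium: 113 − 0.8Q = 36.2 + 0.76Q → Q* = 49.2308, P* = 73.6154.
With the tax, the buyer price exceeds the seller price by 20.1: (113 − 0.8Q) − (36.2 + 0.76Q) = 20.1 → Q' = 36.3462.
ΔQ = 49.2308 − 36.3462 = 12.8846; the wedge equals the tax, 20.1.
DWL = ½ × 12.8846 × 20.1 = $129.49.

$129.49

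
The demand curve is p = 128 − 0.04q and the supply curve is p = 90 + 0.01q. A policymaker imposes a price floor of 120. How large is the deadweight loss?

Competitive equilibrium: 128 − 0.04q = 90 + 0.01q → q* = 760, p* = 97.6.
At the floor p = 120, quantity demanded = (128 − 120)/0.04 = 200.
Sellers' marginal cost at q' = 200: 90 + 0.01·200 = 92.
Δq = 760 − 200 = 560; wedge = 120 − 92 = 28.
The triangle = ½ × 560 × 28 = 7840.

7840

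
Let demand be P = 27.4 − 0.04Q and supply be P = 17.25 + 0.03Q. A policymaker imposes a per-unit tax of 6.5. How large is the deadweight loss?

301.79

Competitive equilibrium: 27.4 − 0.04Q = 17.25 + 0.03Q → Q* = 145, P* = 21.6.
With the tax, the buyer price exceeds the seller price by 6.5: (27.4 − 0.04Q) − (17.25 + 0.03Q) = 6.5 → Q' = 52.1429.
ΔQ = 145 − 52.1429 = 92.8571; the wedge equals the tax, 6.5.
Deadweight loss = ½ × 92.8571 × 6.5 = 301.79.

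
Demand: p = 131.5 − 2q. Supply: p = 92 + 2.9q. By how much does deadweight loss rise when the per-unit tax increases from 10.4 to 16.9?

Competitive equilibrium: 131.5 − 2q = 92 + 2.9q → q* = 8.0612, p* = 115.3776.
For a per-unit tax t: Δq = t/4.9, so DWL = ½·t·(t/4.9) = t²/9.8.
At t = 10.4: DWL = 11.037. At t = 16.9: DWL = 29.144.
Increase = 29.144 − 11.037 = 18.11.

18.11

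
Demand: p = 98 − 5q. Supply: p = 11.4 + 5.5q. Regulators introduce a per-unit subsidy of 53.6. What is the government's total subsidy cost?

Competitive equilibrium: 98 − 5q = 11.4 + 5.5q → q* = 8.2476, p* = 56.7619.
The subsidy lowers effective supply by 53.6: p = 5.5q − 42.2.
New quantity: 98 − 5q = 5.5q − 42.2 → q' = 13.3524.
Total subsidy cost = 53.6 × 13.3524 = 715.69.

715.69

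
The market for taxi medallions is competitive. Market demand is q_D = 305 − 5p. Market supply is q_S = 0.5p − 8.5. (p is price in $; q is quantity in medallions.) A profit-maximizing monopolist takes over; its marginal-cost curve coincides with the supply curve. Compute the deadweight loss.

In inverse form: demand p = 61 − 0.2q, supply p = 17 + 2q.
Competitive equilibrium: 61 − 0.2q = 17 + 2q → q* = 20, p* = 57.
Marginal revenue: MR = 61 − 0.4q. Set MR = MC: 61 − 0.4q = 17 + 2q → q_m = 18.3333.
Price p_m = 61 − 0.2·18.3333 = 57.3333; MC(q_m) = 17 + 2·18.3333 = 53.6666.
Competitive q* = 20, so Δq = 1.6667; wedge = 57.3333 − 53.6666 = 3.6667.
The triangle = ½ × 1.6667 × 3.6667 = $3.06.

$3.06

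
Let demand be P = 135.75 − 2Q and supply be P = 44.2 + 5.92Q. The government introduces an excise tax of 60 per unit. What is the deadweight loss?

Competitive equilibrium: 135.75 − 2Q = 44.2 + 5.92Q → Q* = 11.5593, P* = 112.6313.
With the tax, the buyer price exceeds the seller price by 60: (135.75 − 2Q) − (44.2 + 5.92Q) = 60 → Q' = 3.9836.
ΔQ = 11.5593 − 3.9836 = 7.5757; the wedge equals the tax, 60.
Deadweight loss = ½ × 7.5757 × 60 = 227.27.

227.27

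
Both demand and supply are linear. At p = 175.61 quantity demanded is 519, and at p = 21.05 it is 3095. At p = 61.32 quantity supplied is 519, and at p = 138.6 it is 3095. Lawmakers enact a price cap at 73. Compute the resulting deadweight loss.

34892.01

Demand slope = (21.05 − 175.61)/(3095 − 519) = −0.06, so p = 206.75 − 0.06q.
Supply slope = (138.6 − 61.32)/(3095 − 519) = 0.03, so p = 45.75 + 0.03q.
Competitive equilibrium: 206.75 − 0.06q = 45.75 + 0.03q → q* = 1788.88889, p* = 99.41667.
At the ceiling p = 73, quantity supplied = (73 − 45.75)/0.03 = 908.33333.
Willingness to pay at q' = 908.33333: 206.75 − 0.06·908.33333 = 152.25.
Δq = 1788.88889 − 908.33333 = 880.55556; wedge = 152.25 − 73 = 79.25.
Welfare loss = ½ × 880.55556 × 79.25 = 34892.01.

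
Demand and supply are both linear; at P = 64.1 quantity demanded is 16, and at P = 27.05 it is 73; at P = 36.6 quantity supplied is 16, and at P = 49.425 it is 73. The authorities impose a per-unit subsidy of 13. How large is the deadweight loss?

96.57

Demand slope = (27.05 − 64.1)/(73 − 16) = −0.65, so P = 74.5 − 0.65Q.
Supply slope = (49.425 − 36.6)/(73 − 16) = 0.225, so P = 33 + 0.225Q.
Competitive equilibrium: 74.5 − 0.65Q = 33 + 0.225Q → Q* = 47.4286, P* = 43.6714.
The subsidy lowers effective supply by 13: P = 20 + 0.225Q.
New quantity: 74.5 − 0.65Q = 20 + 0.225Q → Q' = 62.2857.
Overproduction ΔQ = 62.2857 − 47.4286 = 14.8571; wedge = subsidy = 13.
Deadweight loss = ½ × 14.8571 × 13 = 96.57.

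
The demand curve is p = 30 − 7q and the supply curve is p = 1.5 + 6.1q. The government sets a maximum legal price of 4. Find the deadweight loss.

20.42

Competitive equilibrium: 30 − 7q = 1.5 + 6.1q → q* = 2.1756, p* = 14.771.
At the ceiling p = 4, quantity supplied = (4 − 1.5)/6.1 = 0.4098.
Willingness to pay at q' = 0.4098: 30 − 7·0.4098 = 27.1314.
Δq = 2.1756 − 0.4098 = 1.7658; wedge = 27.1314 − 4 = 23.1314.
DWL = ½ × 1.7658 × 23.1314 = 20.42.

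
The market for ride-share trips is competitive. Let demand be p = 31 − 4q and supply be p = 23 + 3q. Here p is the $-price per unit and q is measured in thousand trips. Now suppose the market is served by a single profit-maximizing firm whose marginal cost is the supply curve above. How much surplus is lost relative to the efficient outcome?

Competitive equilibrium: 31 − 4q = 23 + 3q → q* = 1.1429, p* = 26.4286.
Marginal revenue: MR = 31 − 8q. Set MR = MC: 31 − 8q = 23 + 3q → q_m = 0.7273.
Price p_m = 31 − 4·0.7273 = 28.0908; MC(q_m) = 23 + 3·0.7273 = 25.1819.
Competitive q* = 1.1429, so Δq = 0.4156; wedge = 28.0908 − 25.1819 = 2.9089.
Deadweight loss = ½ × 0.4156 × 2.9089 = $0.60 thousand.

$0.60 thousand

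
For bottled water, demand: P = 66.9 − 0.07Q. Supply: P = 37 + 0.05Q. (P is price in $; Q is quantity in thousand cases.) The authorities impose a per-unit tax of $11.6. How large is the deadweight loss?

Competitive equilibrium: 66.9 − 0.07Q = 37 + 0.05Q → Q* = 249.1667, P* = 49.4583.
With the tax, the buyer price exceeds the seller price by 11.6: (66.9 − 0.07Q) − (37 + 0.05Q) = 11.6 → Q' = 152.5.
ΔQ = 249.1667 − 152.5 = 96.6667; the wedge equals the tax, 11.6.
Welfare loss = ½ × 96.6667 × 11.6 = $560.67 thousand.

$560.67 thousand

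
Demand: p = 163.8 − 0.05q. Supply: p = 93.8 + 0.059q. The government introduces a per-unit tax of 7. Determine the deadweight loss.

Competitive equilibrium: 163.8 − 0.05q = 93.8 + 0.059q → q* = 642.2018, p* = 131.6899.
With the tax, the buyer price exceeds the seller price by 7: (163.8 − 0.05q) − (93.8 + 0.059q) = 7 → q' = 577.9817.
Δq = 642.2018 − 577.9817 = 64.2201; the wedge equals the tax, 7.
Welfare loss = ½ × 64.2201 × 7 = 224.77.

224.77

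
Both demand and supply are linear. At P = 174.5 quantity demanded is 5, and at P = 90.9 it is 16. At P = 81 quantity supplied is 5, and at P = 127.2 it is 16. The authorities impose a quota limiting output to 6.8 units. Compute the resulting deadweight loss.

221.25

Demand slope = (90.9 − 174.5)/(16 − 5) = −7.6, so P = 212.5 − 7.6Q.
Supply slope = (127.2 − 81)/(16 − 5) = 4.2, so P = 60 + 4.2Q.
Competitive equilibrium: 212.5 − 7.6Q = 60 + 4.2Q → Q* = 12.9237, P* = 114.2797.
At Q = 6.8: demand price = 212.5 − 7.6·6.8 = 160.82; supply price = 60 + 4.2·6.8 = 88.56.
ΔQ = 12.9237 − 6.8 = 6.1237; wedge = 160.82 − 88.56 = 72.26.
DWL = ½ × 6.1237 × 72.26 = 221.25.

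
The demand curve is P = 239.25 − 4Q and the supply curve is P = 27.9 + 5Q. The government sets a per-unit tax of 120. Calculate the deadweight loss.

800

Competitive equilibrium: 239.25 − 4Q = 27.9 + 5Q → Q* = 23.4833, P* = 145.3167.
With the tax, the buyer price exceeds the seller price by 120: (239.25 − 4Q) − (27.9 + 5Q) = 120 → Q' = 10.15.
ΔQ = 23.4833 − 10.15 = 13.3333; the wedge equals the tax, 120.
Deadweight loss = ½ × 13.3333 × 120 = 800.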